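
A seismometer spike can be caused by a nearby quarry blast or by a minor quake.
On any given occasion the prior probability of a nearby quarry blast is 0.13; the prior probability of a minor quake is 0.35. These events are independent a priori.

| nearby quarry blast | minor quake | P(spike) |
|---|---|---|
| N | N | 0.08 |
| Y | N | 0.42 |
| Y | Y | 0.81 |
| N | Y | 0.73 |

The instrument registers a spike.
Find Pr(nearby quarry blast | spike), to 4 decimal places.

Numerator (weight on configurations with nearby quarry blast): 0.035490 + 0.036855 = 0.072345
Denominator P(spike): 0.08·0.87·0.65 + 0.73·0.87·0.35 + 0.42·0.13·0.65 + 0.81·0.13·0.35 = 0.339870
P(nearby quarry blast | spike) = 0.072345/0.339870 ≈ 0.2129

Pr(nearby quarry blast | spike) ≈ 0.2129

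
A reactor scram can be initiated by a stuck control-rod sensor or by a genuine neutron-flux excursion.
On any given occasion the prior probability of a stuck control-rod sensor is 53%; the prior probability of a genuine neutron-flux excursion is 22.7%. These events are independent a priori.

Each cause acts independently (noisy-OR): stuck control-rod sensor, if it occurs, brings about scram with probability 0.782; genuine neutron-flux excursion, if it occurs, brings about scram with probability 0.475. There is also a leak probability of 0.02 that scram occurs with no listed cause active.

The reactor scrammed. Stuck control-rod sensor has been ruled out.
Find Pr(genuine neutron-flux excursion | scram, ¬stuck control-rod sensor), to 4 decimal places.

Pr(genuine neutron-flux excursion | scram, ¬stuck control-rod sensor) ≈ 0.8770

Under noisy-OR, P(scram | causes) = 1 − (1−0.02)·∏(1−qᵢ) over the active causes.
By total probability over both values of genuine neutron-flux excursion:
  P(scram | ¬stuck control-rod sensor) = 0.02·0.773 + 0.4855·0.227
        = 0.015460 + 0.110209 = 0.125669
Configurations with genuine neutron-flux excursion contribute 0.110209, so
  P(genuine neutron-flux excursion | scram, ¬stuck control-rod sensor) = 0.110209 / 0.125669 ≈ 0.8770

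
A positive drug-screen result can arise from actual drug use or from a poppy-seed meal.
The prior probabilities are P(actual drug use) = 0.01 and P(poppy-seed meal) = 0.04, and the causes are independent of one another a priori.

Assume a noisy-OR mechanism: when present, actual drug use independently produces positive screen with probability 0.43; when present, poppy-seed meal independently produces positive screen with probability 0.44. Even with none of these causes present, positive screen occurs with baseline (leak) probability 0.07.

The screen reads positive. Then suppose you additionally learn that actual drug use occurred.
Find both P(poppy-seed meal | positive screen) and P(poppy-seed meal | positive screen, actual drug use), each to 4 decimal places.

P(poppy-seed meal | positive screen) ≈ 0.2133; P(poppy-seed meal | positive screen, actual drug use) ≈ 0.0587

Under noisy-OR, P(positive screen | causes) = 1 − (1−0.07)·∏(1−qᵢ) over the active causes.
Weight on poppy-seed meal=true, given the evidence: 0.018976 + 0.000281 = 0.019257
The normalizing constant is 0.07*0.99*0.96 + 0.4792*0.99*0.04 + 0.4699*0.01*0.96 + 0.703144*0.01*0.04 = 0.090296
P(poppy-seed meal | positive screen) = 0.019257/0.090296 ≈ 0.2133

Now also conditioning on actual drug use=true:
P(positive screen | actual drug use) = 0.4699×0.96 + 0.703144×0.04 = 0.451104 + 0.028126 = 0.479230
Of this, 0.028126 comes from 0.703144×0.04 (the poppy-seed meal=true cases).
P(poppy-seed meal | positive screen, actual drug use) = 0.028126 / 0.479230 ≈ 0.0587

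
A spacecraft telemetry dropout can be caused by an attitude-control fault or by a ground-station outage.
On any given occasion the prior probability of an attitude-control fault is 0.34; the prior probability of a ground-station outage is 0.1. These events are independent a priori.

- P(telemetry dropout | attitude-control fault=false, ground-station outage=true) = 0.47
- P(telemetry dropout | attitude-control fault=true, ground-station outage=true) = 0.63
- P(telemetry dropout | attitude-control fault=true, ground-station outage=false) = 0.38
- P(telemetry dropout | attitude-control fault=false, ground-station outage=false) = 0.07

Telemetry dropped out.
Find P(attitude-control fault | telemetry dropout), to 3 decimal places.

P(attitude-control fault | telemetry dropout) ≈ 0.655

Enumerate the 4 (attitude-control fault, ground-station outage) configurations and weight by the priors:
  P(telemetry dropout) = 0.07×0.66×0.9 + 0.47×0.66×0.1 + 0.38×0.34×0.9 + 0.63×0.34×0.1
        = 0.041580 + 0.031020 + 0.116280 + 0.021420 = 0.210300
Keeping only the attitude-control fault-present terms gives 0.137700, so
  P(attitude-control fault | telemetry dropout) = 0.137700 / 0.210300 ≈ 0.655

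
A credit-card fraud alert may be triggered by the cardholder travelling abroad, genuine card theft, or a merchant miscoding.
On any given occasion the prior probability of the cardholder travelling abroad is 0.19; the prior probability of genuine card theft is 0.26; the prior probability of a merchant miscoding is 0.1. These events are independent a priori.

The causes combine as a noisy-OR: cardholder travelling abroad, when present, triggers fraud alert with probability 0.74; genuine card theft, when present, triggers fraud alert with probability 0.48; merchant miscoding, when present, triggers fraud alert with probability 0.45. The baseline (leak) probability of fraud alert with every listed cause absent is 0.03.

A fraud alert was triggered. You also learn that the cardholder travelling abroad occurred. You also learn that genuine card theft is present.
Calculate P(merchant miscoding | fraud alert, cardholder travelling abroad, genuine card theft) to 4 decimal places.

P(merchant miscoding | fraud alert, cardholder travelling abroad, genuine card theft) ≈ 0.1061

Under noisy-OR, P(fraud alert | causes) = 1 − (1−0.03)·∏(1−qᵢ) over the active causes.
For the numerator, keep only merchant miscoding=true terms: 0.927871·0.1 = 0.092787
The normalizing constant is 0.868856·0.9 + 0.927871·0.1 = 0.874757
P(merchant miscoding | fraud alert, cardholder travelling abroad, genuine card theft) = 0.092787/0.874757 ≈ 0.1061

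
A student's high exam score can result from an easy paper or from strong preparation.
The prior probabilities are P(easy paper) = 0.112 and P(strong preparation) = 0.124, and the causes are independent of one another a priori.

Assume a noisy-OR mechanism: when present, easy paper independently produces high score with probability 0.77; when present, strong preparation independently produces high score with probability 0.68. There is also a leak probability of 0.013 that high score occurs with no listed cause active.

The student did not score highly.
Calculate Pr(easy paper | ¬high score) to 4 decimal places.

Under noisy-OR, P(high score | causes) = 1 − (1−0.013)·∏(1−qᵢ) over the active causes.
By total probability over the 4 (easy paper, strong preparation) configurations:
  P(¬high score) = 0.987×0.888×0.876 + 0.31584×0.888×0.124 + 0.22701×0.112×0.876 + 0.072643×0.112×0.124
        = 0.767775 + 0.034778 + 0.022272 + 0.001009 = 0.825834
The terms with easy paper present sum to 0.023281, so
  P(easy paper | ¬high score) = 0.023281 / 0.825834 ≈ 0.0282

Pr(easy paper | ¬high score) ≈ 0.0282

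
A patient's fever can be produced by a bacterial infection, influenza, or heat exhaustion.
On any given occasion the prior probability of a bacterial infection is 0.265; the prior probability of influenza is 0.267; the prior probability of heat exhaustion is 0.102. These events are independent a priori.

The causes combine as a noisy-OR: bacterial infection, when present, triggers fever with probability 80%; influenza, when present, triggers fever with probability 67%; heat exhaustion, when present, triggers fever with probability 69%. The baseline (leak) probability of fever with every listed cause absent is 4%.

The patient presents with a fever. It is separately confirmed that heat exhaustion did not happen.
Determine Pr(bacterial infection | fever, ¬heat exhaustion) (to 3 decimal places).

Pr(bacterial infection | fever, ¬heat exhaustion) ≈ 0.589

Under noisy-OR, P(fever | causes) = 1 − (1−0.04)·∏(1−qᵢ) over the active causes.
For the numerator, keep only bacterial infection=true terms: 0.156950 + 0.066272 = 0.223222
Denominator P(fever | ¬heat exhaustion): 0.04*0.735*0.733 + 0.6832*0.735*0.267 + 0.808*0.265*0.733 + 0.93664*0.265*0.267 = 0.378847
Posterior = 0.223222 / 0.378847 ≈ 0.589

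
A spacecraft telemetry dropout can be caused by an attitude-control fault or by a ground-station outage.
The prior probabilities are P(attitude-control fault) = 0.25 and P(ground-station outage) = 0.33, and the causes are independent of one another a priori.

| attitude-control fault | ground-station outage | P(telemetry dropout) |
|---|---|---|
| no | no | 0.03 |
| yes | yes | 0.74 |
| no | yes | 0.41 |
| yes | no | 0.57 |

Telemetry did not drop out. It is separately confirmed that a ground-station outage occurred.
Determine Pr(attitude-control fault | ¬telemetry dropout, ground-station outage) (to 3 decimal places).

Enumerate both values of attitude-control fault and weight by the priors:
  P(¬telemetry dropout | ground-station outage) = 0.59×0.75 + 0.26×0.25
        = 0.442500 + 0.065000 = 0.507500
Keeping only the attitude-control fault-present terms gives 0.065000, so
  P(attitude-control fault | ¬telemetry dropout, ground-station outage) = 0.065000 / 0.507500 ≈ 0.128

Pr(attitude-control fault | ¬telemetry dropout, ground-station outage) ≈ 0.128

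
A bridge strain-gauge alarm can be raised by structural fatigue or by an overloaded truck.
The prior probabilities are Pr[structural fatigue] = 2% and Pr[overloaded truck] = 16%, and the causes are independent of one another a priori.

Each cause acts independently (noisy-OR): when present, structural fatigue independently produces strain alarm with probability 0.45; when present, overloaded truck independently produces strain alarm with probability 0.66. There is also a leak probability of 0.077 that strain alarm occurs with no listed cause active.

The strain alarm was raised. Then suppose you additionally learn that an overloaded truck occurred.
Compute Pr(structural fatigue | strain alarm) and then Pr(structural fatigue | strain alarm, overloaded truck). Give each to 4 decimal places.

Pr(structural fatigue | strain alarm) ≈ 0.0600; Pr(structural fatigue | strain alarm, overloaded truck) ≈ 0.0240

Under noisy-OR, P(strain alarm | causes) = 1 − (1−0.077)·∏(1−qᵢ) over the active causes.
Sum P(strain alarm|·) weighted by the priors over the 4 (structural fatigue, overloaded truck) configurations:
  P(strain alarm) = 0.077×0.98×0.84 + 0.68618×0.98×0.16 + 0.49235×0.02×0.84 + 0.827399×0.02×0.16
        = 0.063386 + 0.107593 + 0.008271 + 0.002648 = 0.181898
The terms with structural fatigue present sum to 0.010919, so
  P(structural fatigue | strain alarm) = 0.010919 / 0.181898 ≈ 0.0600

Now condition on the additional information:
P(strain alarm | overloaded truck) = 0.68618×0.98 + 0.827399×0.02 = 0.672456 + 0.016548 = 0.689004
Of this, 0.016548 comes from 0.827399×0.02 (the structural fatigue=true cases).
P(structural fatigue | strain alarm, overloaded truck) = 0.016548 / 0.689004 ≈ 0.0240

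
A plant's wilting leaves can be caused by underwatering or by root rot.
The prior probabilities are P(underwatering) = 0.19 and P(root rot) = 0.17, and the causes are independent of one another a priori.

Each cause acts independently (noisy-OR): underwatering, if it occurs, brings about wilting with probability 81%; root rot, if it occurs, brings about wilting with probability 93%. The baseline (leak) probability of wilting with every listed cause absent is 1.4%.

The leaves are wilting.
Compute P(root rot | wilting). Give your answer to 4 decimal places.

Under noisy-OR, P(wilting | causes) = 1 − (1−0.014)·∏(1−qᵢ) over the active causes.
Numerator (weight on configurations with root rot): 0.128196 + 0.031876 = 0.160072
Denominator P(wilting): 0.014·0.81·0.83 + 0.93098·0.81·0.17 + 0.81266·0.19·0.83 + 0.986886·0.19·0.17 = 0.297640
P(root rot | wilting) = 0.160072/0.297640 ≈ 0.5378

P(root rot | wilting) ≈ 0.5378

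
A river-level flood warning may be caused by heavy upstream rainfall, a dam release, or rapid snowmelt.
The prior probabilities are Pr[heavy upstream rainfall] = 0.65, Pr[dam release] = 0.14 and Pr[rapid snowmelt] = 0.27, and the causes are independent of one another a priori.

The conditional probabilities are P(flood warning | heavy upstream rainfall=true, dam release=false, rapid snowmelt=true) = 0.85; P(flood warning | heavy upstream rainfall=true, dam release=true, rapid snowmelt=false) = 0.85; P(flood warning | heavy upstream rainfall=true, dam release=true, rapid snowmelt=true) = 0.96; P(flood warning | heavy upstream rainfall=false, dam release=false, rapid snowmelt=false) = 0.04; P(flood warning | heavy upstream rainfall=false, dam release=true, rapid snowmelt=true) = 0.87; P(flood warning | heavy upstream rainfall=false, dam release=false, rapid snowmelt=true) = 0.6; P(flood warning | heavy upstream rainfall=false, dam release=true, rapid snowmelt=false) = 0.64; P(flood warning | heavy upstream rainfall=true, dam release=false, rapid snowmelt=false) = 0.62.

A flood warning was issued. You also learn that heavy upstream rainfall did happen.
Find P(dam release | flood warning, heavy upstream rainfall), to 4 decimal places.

P(dam release | flood warning, heavy upstream rainfall) ≈ 0.1735

P(flood warning | heavy upstream rainfall) = 0.62·0.86·0.73 + 0.85·0.86·0.27 + 0.85·0.14·0.73 + 0.96·0.14·0.27 = 0.389236 + 0.197370 + 0.086870 + 0.036288 = 0.709764
The dam release-present share is 0.086870 + 0.036288 = 0.123158.
P(dam release | flood warning, heavy upstream rainfall) = 0.123158 / 0.709764 ≈ 0.1735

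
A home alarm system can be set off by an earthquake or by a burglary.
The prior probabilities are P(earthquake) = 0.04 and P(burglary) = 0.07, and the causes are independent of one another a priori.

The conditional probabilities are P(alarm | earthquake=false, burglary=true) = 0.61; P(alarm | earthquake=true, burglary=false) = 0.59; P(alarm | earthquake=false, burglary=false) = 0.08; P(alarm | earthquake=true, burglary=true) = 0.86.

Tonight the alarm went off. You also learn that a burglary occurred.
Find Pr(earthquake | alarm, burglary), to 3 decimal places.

By total probability over both values of earthquake:
  P(alarm | burglary) = 0.61×0.96 + 0.86×0.04
        = 0.585600 + 0.034400 = 0.620000
The terms with earthquake present sum to 0.034400, so
  P(earthquake | alarm, burglary) = 0.034400 / 0.620000 ≈ 0.055

Pr(earthquake | alarm, burglary) ≈ 0.055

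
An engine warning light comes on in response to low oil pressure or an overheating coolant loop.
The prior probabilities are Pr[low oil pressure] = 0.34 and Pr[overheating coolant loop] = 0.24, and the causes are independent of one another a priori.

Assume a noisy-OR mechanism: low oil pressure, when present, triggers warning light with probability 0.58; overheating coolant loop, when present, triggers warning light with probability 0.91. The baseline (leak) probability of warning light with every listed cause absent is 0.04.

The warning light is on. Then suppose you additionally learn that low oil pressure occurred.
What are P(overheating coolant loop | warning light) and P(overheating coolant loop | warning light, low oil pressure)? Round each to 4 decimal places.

Under noisy-OR, P(warning light | causes) = 1 − (1−0.04)·∏(1−qᵢ) over the active causes.
P(warning light) = 0.04*0.66*0.76 + 0.9136*0.66*0.24 + 0.5968*0.34*0.76 + 0.963712*0.34*0.24 = 0.020064 + 0.144714 + 0.154213 + 0.078639 = 0.397630
Restricting to configurations with overheating coolant loop present: 0.144714 + 0.078639 = 0.223353.
Hence the posterior is 0.223353/0.397630 ≈ 0.5617.

Now condition on the additional information:
P(warning light | low oil pressure) = 0.5968*0.76 + 0.963712*0.24 = 0.453568 + 0.231291 = 0.684859
Restricting to configurations with overheating coolant loop present: 0.963712*0.24 = 0.231291.
So P(overheating coolant loop | warning light, low oil pressure) = 0.231291/0.684859 ≈ 0.3377.

P(overheating coolant loop | warning light) ≈ 0.5617; P(overheating coolant loop | warning light, low oil pressure) ≈ 0.3377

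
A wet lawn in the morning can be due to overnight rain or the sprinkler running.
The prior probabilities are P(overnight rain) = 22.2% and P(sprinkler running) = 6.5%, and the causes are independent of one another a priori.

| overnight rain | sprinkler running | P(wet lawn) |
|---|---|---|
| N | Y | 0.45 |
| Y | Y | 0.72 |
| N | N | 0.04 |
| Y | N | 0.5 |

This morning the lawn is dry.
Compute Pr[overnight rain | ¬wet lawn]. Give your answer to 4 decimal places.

P(¬wet lawn) = 0.96*0.778*0.935 + 0.55*0.778*0.065 + 0.5*0.222*0.935 + 0.28*0.222*0.065 = 0.698333 + 0.027814 + 0.103785 + 0.004040 = 0.833972
Restricting to configurations with overnight rain present: 0.103785 + 0.004040 = 0.107825.
P(overnight rain | ¬wet lawn) = 0.107825 / 0.833972 ≈ 0.1293

Pr[overnight rain | ¬wet lawn] ≈ 0.1293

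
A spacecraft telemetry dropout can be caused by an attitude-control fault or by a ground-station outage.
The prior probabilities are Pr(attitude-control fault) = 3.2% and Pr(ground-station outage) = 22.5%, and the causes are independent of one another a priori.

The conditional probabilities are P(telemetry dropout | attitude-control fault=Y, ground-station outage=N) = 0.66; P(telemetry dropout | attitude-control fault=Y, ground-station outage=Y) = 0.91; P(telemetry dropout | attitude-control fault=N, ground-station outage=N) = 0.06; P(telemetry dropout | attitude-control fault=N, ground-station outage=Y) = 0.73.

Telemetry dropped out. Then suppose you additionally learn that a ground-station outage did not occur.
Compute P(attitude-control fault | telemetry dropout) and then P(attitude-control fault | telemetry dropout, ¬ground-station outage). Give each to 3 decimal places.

Enumerate the 4 (attitude-control fault, ground-station outage) configurations and weight by the priors:
  P(telemetry dropout) = 0.06*0.968*0.775 + 0.73*0.968*0.225 + 0.66*0.032*0.775 + 0.91*0.032*0.225
        = 0.045012 + 0.158994 + 0.016368 + 0.006552 = 0.226926
Configurations with attitude-control fault contribute 0.022920, so
  P(attitude-control fault | telemetry dropout) = 0.022920 / 0.226926 ≈ 0.101

With the extra evidence:
P(telemetry dropout | ¬ground-station outage) = 0.06*0.968 + 0.66*0.032 = 0.058080 + 0.021120 = 0.079200
Of this, 0.021120 comes from 0.66*0.032 (the attitude-control fault=true cases).
So P(attitude-control fault | telemetry dropout, ¬ground-station outage) = 0.021120/0.079200 ≈ 0.267.

P(attitude-control fault | telemetry dropout) ≈ 0.101; P(attitude-control fault | telemetry dropout, ¬ground-station outage) ≈ 0.267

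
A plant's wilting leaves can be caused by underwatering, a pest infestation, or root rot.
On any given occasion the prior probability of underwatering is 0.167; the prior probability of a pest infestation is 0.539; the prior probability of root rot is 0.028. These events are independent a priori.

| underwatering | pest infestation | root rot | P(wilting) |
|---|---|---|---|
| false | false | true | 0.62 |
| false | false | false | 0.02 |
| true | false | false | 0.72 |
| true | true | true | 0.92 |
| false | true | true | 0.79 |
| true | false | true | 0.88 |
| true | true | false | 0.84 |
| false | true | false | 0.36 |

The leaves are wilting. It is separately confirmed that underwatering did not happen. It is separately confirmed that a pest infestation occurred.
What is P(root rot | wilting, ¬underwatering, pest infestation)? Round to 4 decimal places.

Weight on root rot=true, given the evidence: 0.79*0.028 = 0.022120
Denominator P(wilting | ¬underwatering, pest infestation): 0.36*0.972 + 0.79*0.028 = 0.372040
Posterior = 0.022120 / 0.372040 ≈ 0.0595

P(root rot | wilting, ¬underwatering, pest infestation) ≈ 0.0595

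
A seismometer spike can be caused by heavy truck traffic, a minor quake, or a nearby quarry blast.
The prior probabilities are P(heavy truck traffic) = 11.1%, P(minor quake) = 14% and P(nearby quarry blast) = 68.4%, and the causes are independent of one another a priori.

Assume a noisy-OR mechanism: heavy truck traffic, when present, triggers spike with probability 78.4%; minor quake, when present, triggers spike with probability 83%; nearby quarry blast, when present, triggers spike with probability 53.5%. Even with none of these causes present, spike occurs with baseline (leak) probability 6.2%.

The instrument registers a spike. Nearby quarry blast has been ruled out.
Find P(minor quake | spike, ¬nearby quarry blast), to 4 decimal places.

Under noisy-OR, P(spike | causes) = 1 − (1−0.062)·∏(1−qᵢ) over the active causes.
P(spike | ¬nearby quarry blast) = 0.062·0.889·0.86 + 0.84054·0.889·0.14 + 0.797392·0.111·0.86 + 0.965557·0.111·0.14 = 0.047401 + 0.104614 + 0.076119 + 0.015005 = 0.243139
Restricting to configurations with minor quake present: 0.104614 + 0.015005 = 0.119619.
Hence the posterior is 0.119619/0.243139 ≈ 0.4920.

P(minor quake | spike, ¬nearby quarry blast) ≈ 0.4920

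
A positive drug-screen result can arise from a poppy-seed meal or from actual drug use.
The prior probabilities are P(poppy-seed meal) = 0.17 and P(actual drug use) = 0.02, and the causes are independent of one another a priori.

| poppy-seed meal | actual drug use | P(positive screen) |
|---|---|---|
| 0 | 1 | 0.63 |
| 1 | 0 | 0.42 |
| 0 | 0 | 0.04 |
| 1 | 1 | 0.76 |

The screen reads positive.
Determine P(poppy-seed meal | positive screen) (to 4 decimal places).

P(poppy-seed meal | positive screen) ≈ 0.6279

For the numerator, keep only poppy-seed meal=true terms: 0.069972 + 0.002584 = 0.072556
The normalizing constant is 0.04·0.83·0.98 + 0.63·0.83·0.02 + 0.42·0.17·0.98 + 0.76·0.17·0.02 = 0.115550
Posterior = 0.072556 / 0.115550 ≈ 0.6279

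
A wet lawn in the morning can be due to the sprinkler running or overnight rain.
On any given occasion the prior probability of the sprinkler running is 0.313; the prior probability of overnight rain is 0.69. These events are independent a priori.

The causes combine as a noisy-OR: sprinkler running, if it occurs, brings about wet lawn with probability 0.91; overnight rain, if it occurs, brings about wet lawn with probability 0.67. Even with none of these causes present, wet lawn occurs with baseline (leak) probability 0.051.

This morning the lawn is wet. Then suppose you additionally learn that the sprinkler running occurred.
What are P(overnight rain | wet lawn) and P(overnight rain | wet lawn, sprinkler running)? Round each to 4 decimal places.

Under noisy-OR, P(wet lawn | causes) = 1 − (1−0.051)·∏(1−qᵢ) over the active causes.
Enumerate the 4 (sprinkler running, overnight rain) configurations and weight by the priors:
  P(wet lawn) = 0.051×0.687×0.31 + 0.68683×0.687×0.69 + 0.91459×0.313×0.31 + 0.971815×0.313×0.69
        = 0.010861 + 0.325578 + 0.088743 + 0.209883 = 0.635065
Configurations with overnight rain contribute 0.535461, so
  P(overnight rain | wet lawn) = 0.535461 / 0.635065 ≈ 0.8432

With the extra evidence:
For the numerator, keep only overnight rain=true terms: 0.971815*0.69 = 0.670552
Normalizer over all consistent configurations: 0.91459*0.31 + 0.971815*0.69 = 0.954075
P(overnight rain | wet lawn, sprinkler running) = 0.670552/0.954075 ≈ 0.7028

P(overnight rain | wet lawn) ≈ 0.8432; P(overnight rain | wet lawn, sprinkler running) ≈ 0.7028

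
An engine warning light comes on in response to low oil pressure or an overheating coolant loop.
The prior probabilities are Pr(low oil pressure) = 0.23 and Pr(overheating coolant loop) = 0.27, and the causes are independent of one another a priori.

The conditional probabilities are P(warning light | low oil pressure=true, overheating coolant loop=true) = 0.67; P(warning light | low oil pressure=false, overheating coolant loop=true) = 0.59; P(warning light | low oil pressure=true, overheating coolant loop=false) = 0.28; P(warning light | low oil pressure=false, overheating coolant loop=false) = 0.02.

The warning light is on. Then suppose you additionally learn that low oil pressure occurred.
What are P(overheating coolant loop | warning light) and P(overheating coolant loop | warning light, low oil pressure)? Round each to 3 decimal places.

By total probability over the 4 (low oil pressure, overheating coolant loop) configurations:
  P(warning light) = 0.02×0.77×0.73 + 0.59×0.77×0.27 + 0.28×0.23×0.73 + 0.67×0.23×0.27
        = 0.011242 + 0.122661 + 0.047012 + 0.041607 = 0.222522
Configurations with overheating coolant loop contribute 0.164268, so
  P(overheating coolant loop | warning light) = 0.164268 / 0.222522 ≈ 0.738

Now condition on the additional information:
P(warning light | low oil pressure) = 0.28×0.73 + 0.67×0.27 = 0.204400 + 0.180900 = 0.385300
Restricting to configurations with overheating coolant loop present: 0.67×0.27 = 0.180900.
Hence the posterior is 0.180900/0.385300 ≈ 0.470.
— low oil pressure explains away the evidence for overheating coolant loop.

P(overheating coolant loop | warning light) ≈ 0.738; P(overheating coolant loop | warning light, low oil pressure) ≈ 0.470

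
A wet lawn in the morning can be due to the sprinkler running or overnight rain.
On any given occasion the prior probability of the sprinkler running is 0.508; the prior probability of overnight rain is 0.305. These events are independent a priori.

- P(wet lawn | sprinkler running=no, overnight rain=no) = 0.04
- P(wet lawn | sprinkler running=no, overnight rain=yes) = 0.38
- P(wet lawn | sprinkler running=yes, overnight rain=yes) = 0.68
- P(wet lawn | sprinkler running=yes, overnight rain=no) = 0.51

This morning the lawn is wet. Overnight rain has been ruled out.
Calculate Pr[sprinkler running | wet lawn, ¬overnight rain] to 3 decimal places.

P(wet lawn | ¬overnight rain) = 0.04·0.492 + 0.51·0.508 = 0.019680 + 0.259080 = 0.278760
Restricting to configurations with sprinkler running present: 0.51·0.508 = 0.259080.
Hence the posterior is 0.259080/0.278760 ≈ 0.929.

Pr[sprinkler running | wet lawn, ¬overnight rain] ≈ 0.929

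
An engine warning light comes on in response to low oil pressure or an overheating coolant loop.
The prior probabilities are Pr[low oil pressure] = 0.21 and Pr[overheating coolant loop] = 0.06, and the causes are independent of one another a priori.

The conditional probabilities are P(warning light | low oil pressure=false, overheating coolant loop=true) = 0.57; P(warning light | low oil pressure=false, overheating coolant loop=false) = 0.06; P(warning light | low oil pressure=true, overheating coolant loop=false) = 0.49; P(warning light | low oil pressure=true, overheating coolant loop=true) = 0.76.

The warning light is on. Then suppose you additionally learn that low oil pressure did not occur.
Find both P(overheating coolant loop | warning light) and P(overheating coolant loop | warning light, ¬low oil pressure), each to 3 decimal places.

P(overheating coolant loop | warning light) ≈ 0.206; P(overheating coolant loop | warning light, ¬low oil pressure) ≈ 0.377

Sum P(warning light|·) weighted by the priors over the 4 (low oil pressure, overheating coolant loop) configurations:
  P(warning light) = 0.06·0.79·0.94 + 0.57·0.79·0.06 + 0.49·0.21·0.94 + 0.76·0.21·0.06
        = 0.044556 + 0.027018 + 0.096726 + 0.009576 = 0.177876
Configurations with overheating coolant loop contribute 0.036594, so
  P(overheating coolant loop | warning light) = 0.036594 / 0.177876 ≈ 0.206

Now condition on the additional information:
By total probability over both values of overheating coolant loop:
  P(warning light | ¬low oil pressure) = 0.06·0.94 + 0.57·0.06
        = 0.056400 + 0.034200 = 0.090600
Keeping only the overheating coolant loop-present terms gives 0.034200, so
  P(overheating coolant loop | warning light, ¬low oil pressure) = 0.034200 / 0.090600 ≈ 0.377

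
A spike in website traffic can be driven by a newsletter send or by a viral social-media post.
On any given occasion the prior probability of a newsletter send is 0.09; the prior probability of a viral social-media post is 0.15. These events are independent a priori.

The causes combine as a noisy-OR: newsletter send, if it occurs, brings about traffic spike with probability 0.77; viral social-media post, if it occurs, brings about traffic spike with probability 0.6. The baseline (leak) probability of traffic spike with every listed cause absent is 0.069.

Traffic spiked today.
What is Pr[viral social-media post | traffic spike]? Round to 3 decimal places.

Under noisy-OR, P(traffic spike | causes) = 1 − (1−0.069)·∏(1−qᵢ) over the active causes.
For the numerator, keep only viral social-media post=true terms: 0.085667 + 0.012344 = 0.098011
Normalizer over all consistent configurations: 0.069×0.91×0.85 + 0.6276×0.91×0.15 + 0.78587×0.09×0.85 + 0.914348×0.09×0.15 = 0.211502
Posterior = 0.098011 / 0.211502 ≈ 0.463

Pr[viral social-media post | traffic spike] ≈ 0.463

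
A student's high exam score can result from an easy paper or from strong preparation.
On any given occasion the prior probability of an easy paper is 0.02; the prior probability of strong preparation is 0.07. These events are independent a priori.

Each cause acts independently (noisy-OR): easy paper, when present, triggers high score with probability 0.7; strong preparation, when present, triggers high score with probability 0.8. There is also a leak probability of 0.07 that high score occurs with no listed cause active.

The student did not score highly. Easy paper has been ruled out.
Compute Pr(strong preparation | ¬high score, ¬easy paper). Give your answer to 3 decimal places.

Under noisy-OR, P(high score | causes) = 1 − (1−0.07)·∏(1−qᵢ) over the active causes.
Weight on strong preparation=true, given the evidence: 0.186·0.07 = 0.013020
The normalizing constant is 0.93·0.93 + 0.186·0.07 = 0.877920
P(strong preparation | ¬high score, ¬easy paper) = 0.013020/0.877920 ≈ 0.015

Pr(strong preparation | ¬high score, ¬easy paper) ≈ 0.015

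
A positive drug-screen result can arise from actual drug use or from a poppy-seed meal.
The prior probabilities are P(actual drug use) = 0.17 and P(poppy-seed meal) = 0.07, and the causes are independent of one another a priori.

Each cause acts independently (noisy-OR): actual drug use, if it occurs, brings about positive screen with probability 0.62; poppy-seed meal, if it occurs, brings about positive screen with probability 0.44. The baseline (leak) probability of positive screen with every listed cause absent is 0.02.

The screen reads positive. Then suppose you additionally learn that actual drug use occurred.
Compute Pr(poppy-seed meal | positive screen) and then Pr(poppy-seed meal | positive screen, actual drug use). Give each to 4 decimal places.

Under noisy-OR, P(positive screen | causes) = 1 − (1−0.02)·∏(1−qᵢ) over the active causes.
Numerator (weight on configurations with poppy-seed meal): 0.026215 + 0.009418 = 0.035633
Normalizer over all consistent configurations: 0.02*0.83*0.93 + 0.4512*0.83*0.07 + 0.6276*0.17*0.93 + 0.791456*0.17*0.07 = 0.150295
Posterior = 0.035633 / 0.150295 ≈ 0.2371

Now condition on the additional information:
Numerator (weight on configurations with poppy-seed meal): 0.791456*0.07 = 0.055402
The normalizing constant is 0.6276*0.93 + 0.791456*0.07 = 0.639070
P(poppy-seed meal | positive screen, actual drug use) = 0.055402/0.639070 ≈ 0.0867
— actual drug use explains away the evidence for poppy-seed meal.

Pr(poppy-seed meal | positive screen) ≈ 0.2371; Pr(poppy-seed meal | positive screen, actual drug use) ≈ 0.0867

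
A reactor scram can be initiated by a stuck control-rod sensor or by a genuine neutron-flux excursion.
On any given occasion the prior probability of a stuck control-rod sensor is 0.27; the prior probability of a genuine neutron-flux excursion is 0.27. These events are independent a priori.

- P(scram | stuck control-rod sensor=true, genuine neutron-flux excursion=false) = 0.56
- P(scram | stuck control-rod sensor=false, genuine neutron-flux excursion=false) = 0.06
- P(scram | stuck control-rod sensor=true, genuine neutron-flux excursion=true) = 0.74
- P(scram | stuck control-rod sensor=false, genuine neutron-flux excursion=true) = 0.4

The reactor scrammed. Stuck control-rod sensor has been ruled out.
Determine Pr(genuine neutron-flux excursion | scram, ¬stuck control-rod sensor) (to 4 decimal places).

Pr(genuine neutron-flux excursion | scram, ¬stuck control-rod sensor) ≈ 0.7115

For the numerator, keep only genuine neutron-flux excursion=true terms: 0.4×0.27 = 0.108000
The normalizing constant is 0.06×0.73 + 0.4×0.27 = 0.151800
Posterior = 0.108000 / 0.151800 ≈ 0.7115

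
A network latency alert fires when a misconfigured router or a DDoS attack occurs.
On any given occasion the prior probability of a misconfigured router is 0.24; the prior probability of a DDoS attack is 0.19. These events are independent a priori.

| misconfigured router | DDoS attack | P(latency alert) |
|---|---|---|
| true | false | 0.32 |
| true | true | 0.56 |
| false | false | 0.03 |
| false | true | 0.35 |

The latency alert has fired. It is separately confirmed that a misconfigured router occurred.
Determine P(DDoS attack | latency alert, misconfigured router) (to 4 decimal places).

P(DDoS attack | latency alert, misconfigured router) ≈ 0.2910

For the numerator, keep only DDoS attack=true terms: 0.56*0.19 = 0.106400
Denominator P(latency alert | misconfigured router): 0.32*0.81 + 0.56*0.19 = 0.365600
P(DDoS attack | latency alert, misconfigured router) = 0.106400/0.365600 ≈ 0.2910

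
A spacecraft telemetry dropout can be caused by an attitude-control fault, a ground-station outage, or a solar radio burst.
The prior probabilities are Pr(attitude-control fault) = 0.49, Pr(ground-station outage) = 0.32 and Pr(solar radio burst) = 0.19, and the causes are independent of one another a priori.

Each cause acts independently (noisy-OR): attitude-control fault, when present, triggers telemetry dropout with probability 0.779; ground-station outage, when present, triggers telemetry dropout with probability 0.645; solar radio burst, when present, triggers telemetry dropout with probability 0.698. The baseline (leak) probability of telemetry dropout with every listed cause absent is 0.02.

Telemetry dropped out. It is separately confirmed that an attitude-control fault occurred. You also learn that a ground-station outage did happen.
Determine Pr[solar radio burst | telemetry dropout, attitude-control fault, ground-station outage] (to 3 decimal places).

Pr[solar radio burst | telemetry dropout, attitude-control fault, ground-station outage] ≈ 0.199

Under noisy-OR, P(telemetry dropout | causes) = 1 − (1−0.02)·∏(1−qᵢ) over the active causes.
P(telemetry dropout | attitude-control fault, ground-station outage) = 0.923114·0.81 + 0.97678·0.19 = 0.747722 + 0.185588 = 0.933310
Of this, 0.185588 comes from 0.97678·0.19 (the solar radio burst=true cases).
So P(solar radio burst | telemetry dropout, attitude-control fault, ground-station outage) = 0.185588/0.933310 ≈ 0.199.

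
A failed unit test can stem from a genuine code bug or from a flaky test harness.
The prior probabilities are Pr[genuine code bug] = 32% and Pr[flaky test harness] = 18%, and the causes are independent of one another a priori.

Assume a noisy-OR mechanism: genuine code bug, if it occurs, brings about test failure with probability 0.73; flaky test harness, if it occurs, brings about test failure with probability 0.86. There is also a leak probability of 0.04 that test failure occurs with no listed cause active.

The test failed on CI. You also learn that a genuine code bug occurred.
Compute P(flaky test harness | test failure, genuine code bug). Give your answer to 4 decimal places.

P(flaky test harness | test failure, genuine code bug) ≈ 0.2221

Under noisy-OR, P(test failure | causes) = 1 − (1−0.04)·∏(1−qᵢ) over the active causes.
By total probability over both values of flaky test harness:
  P(test failure | genuine code bug) = 0.7408·0.82 + 0.963712·0.18
        = 0.607456 + 0.173468 = 0.780924
Configurations with flaky test harness contribute 0.173468, so
  P(flaky test harness | test failure, genuine code bug) = 0.173468 / 0.780924 ≈ 0.2221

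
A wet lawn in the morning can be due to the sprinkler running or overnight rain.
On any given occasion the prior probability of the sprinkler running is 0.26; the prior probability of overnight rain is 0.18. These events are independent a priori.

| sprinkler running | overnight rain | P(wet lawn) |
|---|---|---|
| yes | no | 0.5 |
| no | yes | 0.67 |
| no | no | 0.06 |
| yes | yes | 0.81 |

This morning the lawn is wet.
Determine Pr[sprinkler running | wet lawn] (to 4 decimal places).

Sum P(wet lawn|·) weighted by the priors over the 4 (sprinkler running, overnight rain) configurations:
  P(wet lawn) = 0.06*0.74*0.82 + 0.67*0.74*0.18 + 0.5*0.26*0.82 + 0.81*0.26*0.18
        = 0.036408 + 0.089244 + 0.106600 + 0.037908 = 0.270160
Configurations with sprinkler running contribute 0.144508, so
  P(sprinkler running | wet lawn) = 0.144508 / 0.270160 ≈ 0.5349

Pr[sprinkler running | wet lawn] ≈ 0.5349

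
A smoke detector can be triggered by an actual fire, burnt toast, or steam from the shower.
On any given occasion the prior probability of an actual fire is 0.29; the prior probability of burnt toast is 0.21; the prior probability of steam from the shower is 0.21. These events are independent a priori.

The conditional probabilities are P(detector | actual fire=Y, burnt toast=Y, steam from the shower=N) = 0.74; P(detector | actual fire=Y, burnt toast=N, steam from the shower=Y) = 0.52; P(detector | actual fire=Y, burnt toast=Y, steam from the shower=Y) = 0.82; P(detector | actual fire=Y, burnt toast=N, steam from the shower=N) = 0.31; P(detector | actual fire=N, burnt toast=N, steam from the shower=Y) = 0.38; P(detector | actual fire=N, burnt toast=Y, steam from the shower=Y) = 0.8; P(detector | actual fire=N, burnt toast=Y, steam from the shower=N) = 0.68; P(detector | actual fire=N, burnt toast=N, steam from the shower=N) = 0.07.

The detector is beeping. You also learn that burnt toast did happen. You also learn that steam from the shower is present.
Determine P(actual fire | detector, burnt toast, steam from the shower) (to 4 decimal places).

P(detector | burnt toast, steam from the shower) = 0.8*0.71 + 0.82*0.29 = 0.568000 + 0.237800 = 0.805800
The actual fire-present share is 0.82*0.29 = 0.237800.
Hence the posterior is 0.237800/0.805800 ≈ 0.2951.

P(actual fire | detector, burnt toast, steam from the shower) ≈ 0.2951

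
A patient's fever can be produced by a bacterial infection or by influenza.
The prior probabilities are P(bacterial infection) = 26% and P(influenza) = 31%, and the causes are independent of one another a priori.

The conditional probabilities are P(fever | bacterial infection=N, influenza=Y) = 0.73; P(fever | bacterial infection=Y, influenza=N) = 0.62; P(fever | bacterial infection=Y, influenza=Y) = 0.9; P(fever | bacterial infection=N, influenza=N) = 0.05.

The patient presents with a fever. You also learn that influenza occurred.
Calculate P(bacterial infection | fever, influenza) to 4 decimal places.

By total probability over both values of bacterial infection:
  P(fever | influenza) = 0.73·0.74 + 0.9·0.26
        = 0.540200 + 0.234000 = 0.774200
Keeping only the bacterial infection-present terms gives 0.234000, so
  P(bacterial infection | fever, influenza) = 0.234000 / 0.774200 ≈ 0.3022

P(bacterial infection | fever, influenza) ≈ 0.3022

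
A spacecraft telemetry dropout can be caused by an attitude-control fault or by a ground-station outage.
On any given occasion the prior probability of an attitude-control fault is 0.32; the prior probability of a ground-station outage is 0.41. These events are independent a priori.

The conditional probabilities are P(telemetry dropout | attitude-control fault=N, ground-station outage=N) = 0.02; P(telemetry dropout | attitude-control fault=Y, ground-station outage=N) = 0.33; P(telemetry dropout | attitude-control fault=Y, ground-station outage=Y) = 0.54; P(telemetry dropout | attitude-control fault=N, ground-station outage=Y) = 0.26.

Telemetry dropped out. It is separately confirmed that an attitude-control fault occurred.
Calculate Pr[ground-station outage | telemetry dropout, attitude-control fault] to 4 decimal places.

Sum P(telemetry dropout|·) weighted by the priors over both values of ground-station outage:
  P(telemetry dropout | attitude-control fault) = 0.33*0.59 + 0.54*0.41
        = 0.194700 + 0.221400 = 0.416100
Configurations with ground-station outage contribute 0.221400, so
  P(ground-station outage | telemetry dropout, attitude-control fault) = 0.221400 / 0.416100 ≈ 0.5321

Pr[ground-station outage | telemetry dropout, attitude-control fault] ≈ 0.5321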